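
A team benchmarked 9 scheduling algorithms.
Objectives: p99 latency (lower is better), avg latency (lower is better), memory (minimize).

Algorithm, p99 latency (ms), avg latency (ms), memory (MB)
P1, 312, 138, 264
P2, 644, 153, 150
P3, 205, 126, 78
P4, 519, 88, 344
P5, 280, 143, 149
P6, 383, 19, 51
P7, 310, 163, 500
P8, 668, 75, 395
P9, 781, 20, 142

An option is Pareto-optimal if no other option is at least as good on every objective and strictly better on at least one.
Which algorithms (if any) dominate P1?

P3

P3: p99 latency 205≤312, avg latency 126≤138, memory 78≤264 — dominates P1.
Others (P2, P4, P5, P6, P7, P8, P9) are each worse than P1 on at least one objective.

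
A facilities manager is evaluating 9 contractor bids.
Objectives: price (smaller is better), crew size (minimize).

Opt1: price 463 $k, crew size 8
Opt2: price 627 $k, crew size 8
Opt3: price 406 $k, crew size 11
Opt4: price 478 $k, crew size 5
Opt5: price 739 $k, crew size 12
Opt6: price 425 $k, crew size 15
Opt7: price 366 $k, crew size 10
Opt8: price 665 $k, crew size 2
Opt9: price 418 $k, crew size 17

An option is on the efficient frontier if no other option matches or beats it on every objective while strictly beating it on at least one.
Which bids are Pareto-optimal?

Opt1: not dominated.
Opt2: dominated by Opt1 (price 463≤627, crew size 8≤8).
Opt3: dominated by Opt7 (price 366≤406, crew size 10≤11).
Opt4: not dominated.
Opt5: dominated by Opt1 (price 463≤739, crew size 8≤12).
Opt6: dominated by Opt3 (price 406≤425, crew size 11≤15).
Opt7: not dominated (best price).
Opt8: not dominated (best crew size).
Opt9: dominated by Opt3 (price 406≤418, crew size 11≤17).

Opt1, Opt4, Opt7, Opt8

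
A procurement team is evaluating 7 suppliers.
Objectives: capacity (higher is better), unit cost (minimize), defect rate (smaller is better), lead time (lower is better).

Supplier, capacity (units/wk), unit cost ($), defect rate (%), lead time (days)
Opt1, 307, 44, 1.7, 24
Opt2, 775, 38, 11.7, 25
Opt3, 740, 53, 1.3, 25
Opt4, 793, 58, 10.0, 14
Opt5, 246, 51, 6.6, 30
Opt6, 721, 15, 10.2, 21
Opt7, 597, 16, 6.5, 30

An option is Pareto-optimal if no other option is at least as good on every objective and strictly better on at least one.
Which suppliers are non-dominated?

Opt1: not dominated.
Opt2: not dominated.
Opt3: not dominated (best defect rate).
Opt4: not dominated (best capacity).
Opt5: dominated by Opt1 (capacity 307≥246, unit cost 44≤51, defect rate 1.7≤6.6, lead time 24≤30).
Opt6: not dominated (best unit cost).
Opt7: not dominated.

Opt1, Opt2, Opt3, Opt4, Opt6, Opt7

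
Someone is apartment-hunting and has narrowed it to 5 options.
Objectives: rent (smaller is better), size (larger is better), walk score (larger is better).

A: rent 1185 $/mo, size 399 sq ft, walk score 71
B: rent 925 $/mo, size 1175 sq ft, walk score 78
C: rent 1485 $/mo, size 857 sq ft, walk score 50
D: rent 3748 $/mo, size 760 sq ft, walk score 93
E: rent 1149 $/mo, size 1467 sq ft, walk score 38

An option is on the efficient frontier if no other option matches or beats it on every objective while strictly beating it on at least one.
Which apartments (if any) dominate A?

B: rent 925≤1185, size 1175≥399, walk score 78≥71 — dominates A.
Others (C, D, E) are each worse than A on at least one objective.

B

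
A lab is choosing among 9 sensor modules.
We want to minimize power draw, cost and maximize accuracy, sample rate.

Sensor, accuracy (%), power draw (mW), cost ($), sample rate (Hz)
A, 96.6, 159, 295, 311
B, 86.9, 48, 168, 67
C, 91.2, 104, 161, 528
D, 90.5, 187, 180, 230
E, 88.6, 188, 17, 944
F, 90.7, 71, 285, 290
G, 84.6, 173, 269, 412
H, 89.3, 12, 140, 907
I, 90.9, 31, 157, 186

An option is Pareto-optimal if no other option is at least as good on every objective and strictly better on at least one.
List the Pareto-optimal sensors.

A, C, E, F, H, I

A: not dominated (best accuracy).
B: dominated by H (accuracy 89.3≥86.9, power draw 12≤48, cost 140≤168, sample rate 907≥67).
C: not dominated.
D: dominated by C (accuracy 91.2≥90.5, power draw 104≤187, cost 161≤180, sample rate 528≥230).
E: not dominated (best cost).
F: not dominated.
G: dominated by C (accuracy 91.2≥84.6, power draw 104≤173, cost 161≤269, sample rate 528≥412).
H: not dominated (best power draw).
I: not dominated.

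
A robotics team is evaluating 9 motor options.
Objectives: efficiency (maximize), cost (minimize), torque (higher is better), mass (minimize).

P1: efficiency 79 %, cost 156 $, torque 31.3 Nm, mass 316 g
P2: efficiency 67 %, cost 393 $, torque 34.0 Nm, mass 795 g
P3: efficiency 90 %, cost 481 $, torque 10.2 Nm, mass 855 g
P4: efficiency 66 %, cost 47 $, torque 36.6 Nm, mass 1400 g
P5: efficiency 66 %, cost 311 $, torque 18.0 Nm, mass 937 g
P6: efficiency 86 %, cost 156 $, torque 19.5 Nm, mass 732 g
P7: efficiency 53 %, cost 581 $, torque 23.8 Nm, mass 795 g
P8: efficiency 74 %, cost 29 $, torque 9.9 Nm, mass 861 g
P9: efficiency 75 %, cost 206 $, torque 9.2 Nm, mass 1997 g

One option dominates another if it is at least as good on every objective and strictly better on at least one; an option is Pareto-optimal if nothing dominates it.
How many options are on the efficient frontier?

6

P1: not dominated (best mass).
P2: not dominated.
P3: not dominated (best efficiency).
P4: not dominated (best torque).
P5: dominated by P1 (efficiency 79≥66, cost 156≤311, torque 31.3≥18.0, mass 316≤937).
P6: not dominated.
P7: dominated by P1 (efficiency 79≥53, cost 156≤581, torque 31.3≥23.8, mass 316≤795).
P8: not dominated (best cost).
P9: dominated by P1 (efficiency 79≥75, cost 156≤206, torque 31.3≥9.2, mass 316≤1997).
Pareto-optimal: P1, P2, P3, P4, P6, P8 → 6.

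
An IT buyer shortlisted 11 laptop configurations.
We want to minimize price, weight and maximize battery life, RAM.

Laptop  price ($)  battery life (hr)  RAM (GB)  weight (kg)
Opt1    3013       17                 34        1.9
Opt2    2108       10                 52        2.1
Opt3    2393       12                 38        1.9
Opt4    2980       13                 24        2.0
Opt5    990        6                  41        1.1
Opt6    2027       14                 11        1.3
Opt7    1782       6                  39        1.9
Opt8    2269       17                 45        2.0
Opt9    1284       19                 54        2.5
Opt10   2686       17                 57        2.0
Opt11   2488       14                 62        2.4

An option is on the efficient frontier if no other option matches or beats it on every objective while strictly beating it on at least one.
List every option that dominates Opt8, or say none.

none

Opt1: worse on price (3013 vs 2269).
Opt2: worse on battery life (10 vs 17).
Opt3: worse on price (2393 vs 2269).
Opt4: worse on price (2980 vs 2269).
Opt5: worse on battery life (6 vs 17).
Opt6: worse on battery life (14 vs 17).
Opt7: worse on battery life (6 vs 17).
Opt9: worse on weight (2.5 vs 2.0).
Opt10: worse on price (2686 vs 2269).
Opt11: worse on price (2488 vs 2269).
No option dominates Opt8.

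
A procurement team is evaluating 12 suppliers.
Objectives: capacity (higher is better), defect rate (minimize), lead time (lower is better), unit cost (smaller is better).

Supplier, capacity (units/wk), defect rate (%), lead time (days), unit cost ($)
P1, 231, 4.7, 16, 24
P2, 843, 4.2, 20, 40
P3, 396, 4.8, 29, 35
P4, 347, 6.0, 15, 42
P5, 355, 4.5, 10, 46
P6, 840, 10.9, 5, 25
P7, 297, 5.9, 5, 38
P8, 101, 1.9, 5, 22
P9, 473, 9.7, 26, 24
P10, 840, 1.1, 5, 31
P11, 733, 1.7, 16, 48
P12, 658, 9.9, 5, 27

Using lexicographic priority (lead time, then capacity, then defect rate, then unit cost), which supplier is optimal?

P10

First minimize lead time: best is 5, kept {P6, P7, P8, P10, P12}.
Then maximize capacity: best is 840, kept {P6, P10}.
Then minimize defect rate: best is 1.1, kept {P10}.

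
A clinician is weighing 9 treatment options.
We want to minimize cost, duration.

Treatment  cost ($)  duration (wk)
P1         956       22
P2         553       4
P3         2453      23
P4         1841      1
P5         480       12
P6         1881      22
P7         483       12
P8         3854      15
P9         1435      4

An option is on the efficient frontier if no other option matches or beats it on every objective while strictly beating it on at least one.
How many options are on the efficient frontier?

P1: dominated by P2 (cost 553≤956, duration 4≤22).
P2: not dominated.
P3: dominated by P1 (cost 956≤2453, duration 22≤23).
P4: not dominated (best duration).
P5: not dominated (best cost).
P6: dominated by P1 (cost 956≤1881, duration 22≤22).
P7: dominated by P5 (cost 480≤483, duration 12≤12).
P8: dominated by P2 (cost 553≤3854, duration 4≤15).
P9: dominated by P2 (cost 553≤1435, duration 4≤4).
Pareto-optimal: P2, P4, P5 → 3.

3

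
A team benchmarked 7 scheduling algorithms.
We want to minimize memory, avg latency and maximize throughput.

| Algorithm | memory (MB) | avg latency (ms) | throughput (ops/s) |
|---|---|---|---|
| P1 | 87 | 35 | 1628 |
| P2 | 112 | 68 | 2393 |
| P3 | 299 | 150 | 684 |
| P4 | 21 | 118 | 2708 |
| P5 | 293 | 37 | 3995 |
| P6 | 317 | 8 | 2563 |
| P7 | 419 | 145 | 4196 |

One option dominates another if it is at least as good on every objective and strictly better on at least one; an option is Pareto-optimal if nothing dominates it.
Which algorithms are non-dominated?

P1: not dominated.
P2: not dominated.
P3: dominated by P1 (memory 87≤299, avg latency 35≤150, throughput 1628≥684).
P4: not dominated (best memory).
P5: not dominated.
P6: not dominated (best avg latency).
P7: not dominated (best throughput).

P1, P2, P4, P5, P6, P7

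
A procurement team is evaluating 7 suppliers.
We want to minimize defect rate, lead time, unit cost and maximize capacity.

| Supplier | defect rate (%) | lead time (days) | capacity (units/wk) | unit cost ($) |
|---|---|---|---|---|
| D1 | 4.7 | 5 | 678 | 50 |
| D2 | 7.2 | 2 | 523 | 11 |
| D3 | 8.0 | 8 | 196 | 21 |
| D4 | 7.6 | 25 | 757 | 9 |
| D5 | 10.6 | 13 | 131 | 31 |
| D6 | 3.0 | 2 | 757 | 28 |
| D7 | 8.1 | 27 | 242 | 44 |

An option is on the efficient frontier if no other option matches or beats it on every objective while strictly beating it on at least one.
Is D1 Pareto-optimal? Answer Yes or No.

D6 vs D1: defect rate 3.0≤4.7, lead time 2≤5, capacity 757≥678, unit cost 28≤50 — D6 is at least as good on every objective and strictly better on at least one, so D6 dominates D1.

No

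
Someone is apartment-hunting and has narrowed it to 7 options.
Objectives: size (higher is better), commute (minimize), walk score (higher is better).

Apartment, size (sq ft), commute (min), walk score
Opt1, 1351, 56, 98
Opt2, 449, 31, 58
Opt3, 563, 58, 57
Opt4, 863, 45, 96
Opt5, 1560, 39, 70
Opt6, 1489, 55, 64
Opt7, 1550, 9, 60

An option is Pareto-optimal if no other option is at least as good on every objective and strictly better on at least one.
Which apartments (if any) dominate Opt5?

none

Opt1: worse on size (1351 vs 1560).
Opt2: worse on size (449 vs 1560).
Opt3: worse on size (563 vs 1560).
Opt4: worse on size (863 vs 1560).
Opt6: worse on size (1489 vs 1560).
Opt7: worse on size (1550 vs 1560).
No option dominates Opt5.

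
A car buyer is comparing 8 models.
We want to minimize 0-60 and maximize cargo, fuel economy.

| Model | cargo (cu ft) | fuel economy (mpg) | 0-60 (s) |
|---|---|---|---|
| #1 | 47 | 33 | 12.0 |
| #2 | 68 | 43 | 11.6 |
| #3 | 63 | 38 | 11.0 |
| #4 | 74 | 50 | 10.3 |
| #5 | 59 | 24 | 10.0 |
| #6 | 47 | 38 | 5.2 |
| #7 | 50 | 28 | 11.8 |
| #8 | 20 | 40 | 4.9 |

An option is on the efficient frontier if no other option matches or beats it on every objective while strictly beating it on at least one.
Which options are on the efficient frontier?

#4, #5, #6, #8

#1: dominated by #2 (cargo 68≥47, fuel economy 43≥33, 0-60 11.6≤12.0).
#2: dominated by #4 (cargo 74≥68, fuel economy 50≥43, 0-60 10.3≤11.6).
#3: dominated by #4 (cargo 74≥63, fuel economy 50≥38, 0-60 10.3≤11.0).
#4: not dominated (best cargo).
#5: not dominated.
#6: not dominated.
#7: dominated by #2 (cargo 68≥50, fuel economy 43≥28, 0-60 11.6≤11.8).
#8: not dominated (best 0-60).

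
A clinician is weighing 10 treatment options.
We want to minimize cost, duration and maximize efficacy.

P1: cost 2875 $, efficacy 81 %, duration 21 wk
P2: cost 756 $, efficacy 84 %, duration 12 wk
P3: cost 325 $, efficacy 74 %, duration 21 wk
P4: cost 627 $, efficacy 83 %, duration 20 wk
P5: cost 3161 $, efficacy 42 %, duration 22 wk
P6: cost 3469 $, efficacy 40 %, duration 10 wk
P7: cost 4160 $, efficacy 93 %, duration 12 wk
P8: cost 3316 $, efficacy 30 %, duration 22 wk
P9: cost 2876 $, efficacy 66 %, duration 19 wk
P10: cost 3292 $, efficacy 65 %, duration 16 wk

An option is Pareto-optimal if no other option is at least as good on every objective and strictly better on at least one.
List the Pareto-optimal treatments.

P2, P3, P4, P6, P7

P1: dominated by P2 (cost 756≤2875, efficacy 84≥81, duration 12≤21).
P2: not dominated.
P3: not dominated (best cost).
P4: not dominated.
P5: dominated by P1 (cost 2875≤3161, efficacy 81≥42, duration 21≤22).
P6: not dominated (best duration).
P7: not dominated (best efficacy).
P8: dominated by P1 (cost 2875≤3316, efficacy 81≥30, duration 21≤22).
P9: dominated by P2 (cost 756≤2876, efficacy 84≥66, duration 12≤19).
P10: dominated by P2 (cost 756≤3292, efficacy 84≥65, duration 12≤16).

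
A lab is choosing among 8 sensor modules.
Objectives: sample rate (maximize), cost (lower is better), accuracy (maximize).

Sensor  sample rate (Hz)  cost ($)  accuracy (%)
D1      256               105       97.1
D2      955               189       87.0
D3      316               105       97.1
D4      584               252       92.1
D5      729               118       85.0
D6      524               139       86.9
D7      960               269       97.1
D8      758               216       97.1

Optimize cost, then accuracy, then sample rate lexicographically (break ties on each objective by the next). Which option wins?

First minimize cost: best is 105, kept {D1, D3}.
Then maximize accuracy: best is 97.1, kept {D1, D3}.
Then maximize sample rate: best is 316, kept {D3}.

D3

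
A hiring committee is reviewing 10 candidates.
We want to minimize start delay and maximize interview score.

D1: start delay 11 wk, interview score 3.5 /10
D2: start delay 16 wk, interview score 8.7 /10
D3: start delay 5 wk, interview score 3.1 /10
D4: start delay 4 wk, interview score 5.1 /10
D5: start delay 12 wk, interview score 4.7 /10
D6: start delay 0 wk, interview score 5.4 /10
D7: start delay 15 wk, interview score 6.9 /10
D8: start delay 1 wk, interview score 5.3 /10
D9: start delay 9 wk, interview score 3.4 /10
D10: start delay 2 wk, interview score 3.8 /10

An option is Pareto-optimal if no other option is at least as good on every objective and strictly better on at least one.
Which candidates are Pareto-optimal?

D1: dominated by D4 (start delay 4≤11, interview score 5.1≥3.5).
D2: not dominated (best interview score).
D3: dominated by D4 (start delay 4≤5, interview score 5.1≥3.1).
D4: dominated by D6 (start delay 0≤4, interview score 5.4≥5.1).
D5: dominated by D4 (start delay 4≤12, interview score 5.1≥4.7).
D6: not dominated (best start delay).
D7: not dominated.
D8: dominated by D6 (start delay 0≤1, interview score 5.4≥5.3).
D9: dominated by D4 (start delay 4≤9, interview score 5.1≥3.4).
D10: dominated by D6 (start delay 0≤2, interview score 5.4≥3.8).

D2, D6, D7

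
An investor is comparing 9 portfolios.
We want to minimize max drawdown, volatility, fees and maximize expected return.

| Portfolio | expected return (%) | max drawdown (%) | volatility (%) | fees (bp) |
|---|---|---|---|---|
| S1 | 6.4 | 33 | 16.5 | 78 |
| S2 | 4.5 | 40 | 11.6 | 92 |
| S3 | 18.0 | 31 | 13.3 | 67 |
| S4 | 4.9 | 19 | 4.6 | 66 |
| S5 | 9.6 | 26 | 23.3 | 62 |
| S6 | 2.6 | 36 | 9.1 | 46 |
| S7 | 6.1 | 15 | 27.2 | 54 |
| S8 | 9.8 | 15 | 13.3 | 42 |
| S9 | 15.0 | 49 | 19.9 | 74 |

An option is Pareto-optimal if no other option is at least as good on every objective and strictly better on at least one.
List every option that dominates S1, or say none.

S3: expected return 18.0≥6.4, max drawdown 31≤33, volatility 13.3≤16.5, fees 67≤78 — dominates S1.
S8: expected return 9.8≥6.4, max drawdown 15≤33, volatility 13.3≤16.5, fees 42≤78 — dominates S1.
Others (S2, S4, S5, S6, S7, S9) are each worse than S1 on at least one objective.

S3, S8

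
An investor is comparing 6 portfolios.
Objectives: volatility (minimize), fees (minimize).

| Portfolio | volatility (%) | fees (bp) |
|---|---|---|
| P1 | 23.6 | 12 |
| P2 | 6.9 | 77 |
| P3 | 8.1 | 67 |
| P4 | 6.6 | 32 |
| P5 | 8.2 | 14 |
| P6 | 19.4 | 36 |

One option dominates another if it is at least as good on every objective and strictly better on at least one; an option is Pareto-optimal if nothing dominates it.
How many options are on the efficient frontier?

P1: not dominated (best fees).
P2: dominated by P4 (volatility 6.6≤6.9, fees 32≤77).
P3: dominated by P4 (volatility 6.6≤8.1, fees 32≤67).
P4: not dominated (best volatility).
P5: not dominated.
P6: dominated by P4 (volatility 6.6≤19.4, fees 32≤36).
Pareto-optimal: P1, P4, P5 → 3.

3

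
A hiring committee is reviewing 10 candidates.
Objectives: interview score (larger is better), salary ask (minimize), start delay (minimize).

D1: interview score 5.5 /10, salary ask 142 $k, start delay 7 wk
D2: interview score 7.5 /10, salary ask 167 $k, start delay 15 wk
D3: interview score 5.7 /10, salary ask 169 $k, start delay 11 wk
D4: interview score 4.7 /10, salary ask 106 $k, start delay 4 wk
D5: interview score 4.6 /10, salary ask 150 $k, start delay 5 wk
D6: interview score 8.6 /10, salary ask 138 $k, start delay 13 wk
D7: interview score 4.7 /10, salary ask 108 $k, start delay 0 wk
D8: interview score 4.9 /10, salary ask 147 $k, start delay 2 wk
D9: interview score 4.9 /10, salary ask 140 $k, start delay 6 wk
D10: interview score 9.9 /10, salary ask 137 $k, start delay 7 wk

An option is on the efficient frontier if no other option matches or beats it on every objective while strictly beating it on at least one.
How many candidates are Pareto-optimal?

D1: dominated by D10 (interview score 9.9≥5.5, salary ask 137≤142, start delay 7≤7).
D2: dominated by D6 (interview score 8.6≥7.5, salary ask 138≤167, start delay 13≤15).
D3: dominated by D10 (interview score 9.9≥5.7, salary ask 137≤169, start delay 7≤11).
D4: not dominated (best salary ask).
D5: dominated by D4 (interview score 4.7≥4.6, salary ask 106≤150, start delay 4≤5).
D6: dominated by D10 (interview score 9.9≥8.6, salary ask 137≤138, start delay 7≤13).
D7: not dominated (best start delay).
D8: not dominated.
D9: not dominated.
D10: not dominated (best interview score).
Pareto-optimal: D4, D7, D8, D9, D10 → 5.

5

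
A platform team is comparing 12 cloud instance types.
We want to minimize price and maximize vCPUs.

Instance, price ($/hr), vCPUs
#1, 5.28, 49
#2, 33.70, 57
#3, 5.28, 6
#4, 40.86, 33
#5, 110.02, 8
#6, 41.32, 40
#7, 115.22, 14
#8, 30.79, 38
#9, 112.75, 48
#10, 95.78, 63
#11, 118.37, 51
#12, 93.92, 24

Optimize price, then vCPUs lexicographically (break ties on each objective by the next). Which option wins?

First minimize price: best is 5.28, kept {#1, #3}.
Then maximize vCPUs: best is 49, kept {#1}.

#1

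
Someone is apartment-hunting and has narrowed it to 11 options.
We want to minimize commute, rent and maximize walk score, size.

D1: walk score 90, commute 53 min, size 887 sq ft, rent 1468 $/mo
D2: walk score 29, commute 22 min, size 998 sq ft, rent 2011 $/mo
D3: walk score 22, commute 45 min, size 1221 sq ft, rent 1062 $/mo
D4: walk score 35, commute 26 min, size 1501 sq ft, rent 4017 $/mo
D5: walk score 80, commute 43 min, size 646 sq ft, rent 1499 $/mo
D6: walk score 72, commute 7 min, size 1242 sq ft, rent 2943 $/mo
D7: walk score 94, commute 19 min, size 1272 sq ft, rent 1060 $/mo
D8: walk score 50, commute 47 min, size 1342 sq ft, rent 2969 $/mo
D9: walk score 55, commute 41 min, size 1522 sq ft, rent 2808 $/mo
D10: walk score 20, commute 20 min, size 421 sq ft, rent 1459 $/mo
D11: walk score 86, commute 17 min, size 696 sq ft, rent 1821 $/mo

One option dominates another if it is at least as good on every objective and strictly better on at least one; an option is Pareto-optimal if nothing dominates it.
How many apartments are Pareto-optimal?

D1: dominated by D7 (walk score 94≥90, commute 19≤53, size 1272≥887, rent 1060≤1468).
D2: dominated by D7 (walk score 94≥29, commute 19≤22, size 1272≥998, rent 1060≤2011).
D3: dominated by D7 (walk score 94≥22, commute 19≤45, size 1272≥1221, rent 1060≤1062).
D4: not dominated.
D5: dominated by D7 (walk score 94≥80, commute 19≤43, size 1272≥646, rent 1060≤1499).
D6: not dominated (best commute).
D7: not dominated (best walk score).
D8: dominated by D9 (walk score 55≥50, commute 41≤47, size 1522≥1342, rent 2808≤2969).
D9: not dominated (best size).
D10: dominated by D7 (walk score 94≥20, commute 19≤20, size 1272≥421, rent 1060≤1459).
D11: not dominated.
Pareto-optimal: D4, D6, D7, D9, D11 → 5.

5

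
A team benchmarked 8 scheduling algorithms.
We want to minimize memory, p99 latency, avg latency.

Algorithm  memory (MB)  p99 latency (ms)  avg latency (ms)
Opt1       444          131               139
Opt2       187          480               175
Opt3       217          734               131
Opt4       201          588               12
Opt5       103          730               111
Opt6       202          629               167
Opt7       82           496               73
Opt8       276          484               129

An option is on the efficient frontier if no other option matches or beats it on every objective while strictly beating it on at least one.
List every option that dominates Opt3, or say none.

Opt4: memory 201≤217, p99 latency 588≤734, avg latency 12≤131 — dominates Opt3.
Opt5: memory 103≤217, p99 latency 730≤734, avg latency 111≤131 — dominates Opt3.
Opt7: memory 82≤217, p99 latency 496≤734, avg latency 73≤131 — dominates Opt3.
Others (Opt1, Opt2, Opt6, Opt8) are each worse than Opt3 on at least one objective.

Opt4, Opt5, Opt7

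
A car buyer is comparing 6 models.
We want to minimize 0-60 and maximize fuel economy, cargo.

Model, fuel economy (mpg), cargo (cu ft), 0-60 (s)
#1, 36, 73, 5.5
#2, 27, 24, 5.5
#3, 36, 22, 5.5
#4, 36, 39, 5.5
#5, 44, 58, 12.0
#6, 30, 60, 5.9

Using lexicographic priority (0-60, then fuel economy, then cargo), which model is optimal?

First minimize 0-60: best is 5.5, kept {#1, #2, #3, #4}.
Then maximize fuel economy: best is 36, kept {#1, #3, #4}.
Then maximize cargo: best is 73, kept {#1}.

#1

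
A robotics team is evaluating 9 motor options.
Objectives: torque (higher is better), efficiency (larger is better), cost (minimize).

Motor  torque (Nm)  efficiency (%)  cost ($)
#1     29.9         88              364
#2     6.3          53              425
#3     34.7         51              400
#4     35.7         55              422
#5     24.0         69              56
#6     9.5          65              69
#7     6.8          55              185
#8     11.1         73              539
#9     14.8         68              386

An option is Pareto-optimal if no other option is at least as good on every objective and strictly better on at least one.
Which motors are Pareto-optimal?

#1, #3, #4, #5

#1: not dominated (best efficiency).
#2: dominated by #1 (torque 29.9≥6.3, efficiency 88≥53, cost 364≤425).
#3: not dominated.
#4: not dominated (best torque).
#5: not dominated (best cost).
#6: dominated by #5 (torque 24.0≥9.5, efficiency 69≥65, cost 56≤69).
#7: dominated by #5 (torque 24.0≥6.8, efficiency 69≥55, cost 56≤185).
#8: dominated by #1 (torque 29.9≥11.1, efficiency 88≥73, cost 364≤539).
#9: dominated by #1 (torque 29.9≥14.8, efficiency 88≥68, cost 364≤386).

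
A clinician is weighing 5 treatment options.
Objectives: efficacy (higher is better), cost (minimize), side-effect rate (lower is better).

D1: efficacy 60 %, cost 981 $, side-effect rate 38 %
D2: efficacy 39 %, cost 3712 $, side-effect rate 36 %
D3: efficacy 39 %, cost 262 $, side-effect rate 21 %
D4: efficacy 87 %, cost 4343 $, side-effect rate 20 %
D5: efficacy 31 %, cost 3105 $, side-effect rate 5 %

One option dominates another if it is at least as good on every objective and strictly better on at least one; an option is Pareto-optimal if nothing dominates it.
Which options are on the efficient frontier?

D1, D3, D4, D5

D1: not dominated.
D2: dominated by D3 (efficacy 39≥39, cost 262≤3712, side-effect rate 21≤36).
D3: not dominated (best cost).
D4: not dominated (best efficacy).
D5: not dominated (best side-effect rate).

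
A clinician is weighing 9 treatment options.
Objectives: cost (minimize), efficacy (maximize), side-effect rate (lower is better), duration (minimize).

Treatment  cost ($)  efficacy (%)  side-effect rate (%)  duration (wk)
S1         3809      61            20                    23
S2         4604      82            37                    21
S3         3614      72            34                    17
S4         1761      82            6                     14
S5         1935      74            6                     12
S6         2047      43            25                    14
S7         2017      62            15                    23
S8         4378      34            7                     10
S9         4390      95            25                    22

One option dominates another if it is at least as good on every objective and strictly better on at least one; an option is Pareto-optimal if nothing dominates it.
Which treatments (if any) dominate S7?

S4, S5

S4: cost 1761≤2017, efficacy 82≥62, side-effect rate 6≤15, duration 14≤23 — dominates S7.
S5: cost 1935≤2017, efficacy 74≥62, side-effect rate 6≤15, duration 12≤23 — dominates S7.
Others (S1, S2, S3, S6, S8, S9) are each worse than S7 on at least one objective.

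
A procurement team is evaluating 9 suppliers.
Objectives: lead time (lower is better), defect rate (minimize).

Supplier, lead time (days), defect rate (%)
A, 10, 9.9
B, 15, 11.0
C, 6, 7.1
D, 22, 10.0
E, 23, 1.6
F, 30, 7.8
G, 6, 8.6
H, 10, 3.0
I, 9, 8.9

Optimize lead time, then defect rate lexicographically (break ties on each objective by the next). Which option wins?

C

First minimize lead time: best is 6, kept {C, G}.
Then minimize defect rate: best is 7.1, kept {C}.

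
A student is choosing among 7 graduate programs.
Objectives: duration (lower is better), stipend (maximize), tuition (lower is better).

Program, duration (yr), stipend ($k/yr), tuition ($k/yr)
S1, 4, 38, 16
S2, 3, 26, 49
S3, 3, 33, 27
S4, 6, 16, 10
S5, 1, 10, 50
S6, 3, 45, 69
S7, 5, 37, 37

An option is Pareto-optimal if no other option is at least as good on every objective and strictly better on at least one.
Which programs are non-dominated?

S1, S3, S4, S5, S6

S1: not dominated.
S2: dominated by S3 (duration 3≤3, stipend 33≥26, tuition 27≤49).
S3: not dominated.
S4: not dominated (best tuition).
S5: not dominated (best duration).
S6: not dominated (best stipend).
S7: dominated by S1 (duration 4≤5, stipend 38≥37, tuition 16≤37).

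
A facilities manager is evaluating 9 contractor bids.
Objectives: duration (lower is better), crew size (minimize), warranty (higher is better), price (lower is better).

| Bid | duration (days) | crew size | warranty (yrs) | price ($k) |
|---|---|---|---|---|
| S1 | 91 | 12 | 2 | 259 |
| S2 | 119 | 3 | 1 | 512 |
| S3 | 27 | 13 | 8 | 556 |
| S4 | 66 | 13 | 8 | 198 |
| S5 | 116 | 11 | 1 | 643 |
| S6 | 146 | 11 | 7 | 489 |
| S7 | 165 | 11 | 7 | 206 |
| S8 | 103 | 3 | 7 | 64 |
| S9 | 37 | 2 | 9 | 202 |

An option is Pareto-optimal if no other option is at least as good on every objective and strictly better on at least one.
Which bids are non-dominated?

S3, S4, S8, S9

S1: dominated by S9 (duration 37≤91, crew size 2≤12, warranty 9≥2, price 202≤259).
S2: dominated by S8 (duration 103≤119, crew size 3≤3, warranty 7≥1, price 64≤512).
S3: not dominated (best duration).
S4: not dominated.
S5: dominated by S8 (duration 103≤116, crew size 3≤11, warranty 7≥1, price 64≤643).
S6: dominated by S8 (duration 103≤146, crew size 3≤11, warranty 7≥7, price 64≤489).
S7: dominated by S8 (duration 103≤165, crew size 3≤11, warranty 7≥7, price 64≤206).
S8: not dominated (best price).
S9: not dominated (best crew size).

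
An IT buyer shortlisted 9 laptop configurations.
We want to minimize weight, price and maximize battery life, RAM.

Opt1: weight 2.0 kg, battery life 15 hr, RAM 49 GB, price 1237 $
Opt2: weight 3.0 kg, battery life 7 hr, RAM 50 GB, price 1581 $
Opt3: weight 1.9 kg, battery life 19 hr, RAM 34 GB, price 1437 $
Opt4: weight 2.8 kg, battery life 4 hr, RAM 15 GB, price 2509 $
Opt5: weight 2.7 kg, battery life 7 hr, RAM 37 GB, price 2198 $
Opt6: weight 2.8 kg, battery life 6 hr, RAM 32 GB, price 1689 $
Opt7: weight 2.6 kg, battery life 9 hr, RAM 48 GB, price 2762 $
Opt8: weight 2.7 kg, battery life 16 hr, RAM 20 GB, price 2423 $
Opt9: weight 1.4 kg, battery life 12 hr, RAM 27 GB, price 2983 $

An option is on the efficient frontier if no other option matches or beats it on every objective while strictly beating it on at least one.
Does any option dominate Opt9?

Opt1: worse on weight (2.0 vs 1.4).
Opt2: worse on weight (3.0 vs 1.4).
Opt3: worse on weight (1.9 vs 1.4).
Opt4: worse on weight (2.8 vs 1.4).
Opt5: worse on weight (2.7 vs 1.4).
Opt6: worse on weight (2.8 vs 1.4).
Opt7: worse on weight (2.6 vs 1.4).
Opt8: worse on weight (2.7 vs 1.4).
No option is at least as good as Opt9 on every objective and strictly better on one.

No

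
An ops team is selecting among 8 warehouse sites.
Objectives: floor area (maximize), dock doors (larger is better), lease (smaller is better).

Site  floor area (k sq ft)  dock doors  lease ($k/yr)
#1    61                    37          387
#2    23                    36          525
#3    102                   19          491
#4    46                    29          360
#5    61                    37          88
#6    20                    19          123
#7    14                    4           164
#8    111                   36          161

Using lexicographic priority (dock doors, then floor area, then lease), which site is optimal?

First maximize dock doors: best is 37, kept {#1, #5}.
Then maximize floor area: best is 61, kept {#1, #5}.
Then minimize lease: best is 88, kept {#5}.

#5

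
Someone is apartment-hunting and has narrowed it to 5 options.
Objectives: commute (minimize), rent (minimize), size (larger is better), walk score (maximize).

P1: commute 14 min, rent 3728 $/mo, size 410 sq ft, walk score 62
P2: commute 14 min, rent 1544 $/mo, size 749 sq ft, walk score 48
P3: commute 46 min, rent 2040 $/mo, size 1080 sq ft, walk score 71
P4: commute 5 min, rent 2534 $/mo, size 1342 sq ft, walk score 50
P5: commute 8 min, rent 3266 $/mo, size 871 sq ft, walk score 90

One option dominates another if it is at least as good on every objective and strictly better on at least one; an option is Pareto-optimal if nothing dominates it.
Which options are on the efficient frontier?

P1: dominated by P5 (commute 8≤14, rent 3266≤3728, size 871≥410, walk score 90≥62).
P2: not dominated (best rent).
P3: not dominated.
P4: not dominated (best commute).
P5: not dominated (best walk score).

P2, P3, P4, P5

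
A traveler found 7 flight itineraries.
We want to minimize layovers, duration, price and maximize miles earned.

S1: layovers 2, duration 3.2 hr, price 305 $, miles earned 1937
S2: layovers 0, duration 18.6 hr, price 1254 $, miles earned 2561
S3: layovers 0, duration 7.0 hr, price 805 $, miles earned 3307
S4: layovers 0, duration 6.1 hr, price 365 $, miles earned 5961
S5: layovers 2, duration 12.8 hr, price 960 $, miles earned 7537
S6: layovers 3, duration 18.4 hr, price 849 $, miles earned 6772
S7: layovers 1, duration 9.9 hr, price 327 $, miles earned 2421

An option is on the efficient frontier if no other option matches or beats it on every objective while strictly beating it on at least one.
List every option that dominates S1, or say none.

S2: worse on duration (18.6 vs 3.2).
S3: worse on duration (7.0 vs 3.2).
S4: worse on duration (6.1 vs 3.2).
S5: worse on duration (12.8 vs 3.2).
S6: worse on layovers (3 vs 2).
S7: worse on duration (9.9 vs 3.2).
No option dominates S1.

none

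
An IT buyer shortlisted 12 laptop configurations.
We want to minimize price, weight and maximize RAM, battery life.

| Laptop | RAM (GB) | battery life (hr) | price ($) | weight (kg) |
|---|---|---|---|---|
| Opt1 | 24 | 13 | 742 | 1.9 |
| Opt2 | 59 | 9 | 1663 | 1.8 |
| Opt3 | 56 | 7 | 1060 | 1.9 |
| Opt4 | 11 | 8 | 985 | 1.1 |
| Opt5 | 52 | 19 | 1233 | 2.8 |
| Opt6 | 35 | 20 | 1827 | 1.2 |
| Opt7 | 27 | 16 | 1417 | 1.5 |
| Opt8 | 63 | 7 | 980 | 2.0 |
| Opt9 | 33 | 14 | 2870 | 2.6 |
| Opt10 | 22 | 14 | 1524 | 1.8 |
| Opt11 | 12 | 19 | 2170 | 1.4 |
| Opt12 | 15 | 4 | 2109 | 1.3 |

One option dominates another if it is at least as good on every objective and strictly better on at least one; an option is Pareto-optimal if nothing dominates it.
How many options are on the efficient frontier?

Opt1: not dominated (best price).
Opt2: not dominated.
Opt3: not dominated.
Opt4: not dominated (best weight).
Opt5: not dominated.
Opt6: not dominated (best battery life).
Opt7: not dominated.
Opt8: not dominated (best RAM).
Opt9: dominated by Opt6 (RAM 35≥33, battery life 20≥14, price 1827≤2870, weight 1.2≤2.6).
Opt10: dominated by Opt7 (RAM 27≥22, battery life 16≥14, price 1417≤1524, weight 1.5≤1.8).
Opt11: dominated by Opt6 (RAM 35≥12, battery life 20≥19, price 1827≤2170, weight 1.2≤1.4).
Opt12: dominated by Opt6 (RAM 35≥15, battery life 20≥4, price 1827≤2109, weight 1.2≤1.3).
Pareto-optimal: Opt1, Opt2, Opt3, Opt4, Opt5, Opt6, Opt7, Opt8 → 8.

8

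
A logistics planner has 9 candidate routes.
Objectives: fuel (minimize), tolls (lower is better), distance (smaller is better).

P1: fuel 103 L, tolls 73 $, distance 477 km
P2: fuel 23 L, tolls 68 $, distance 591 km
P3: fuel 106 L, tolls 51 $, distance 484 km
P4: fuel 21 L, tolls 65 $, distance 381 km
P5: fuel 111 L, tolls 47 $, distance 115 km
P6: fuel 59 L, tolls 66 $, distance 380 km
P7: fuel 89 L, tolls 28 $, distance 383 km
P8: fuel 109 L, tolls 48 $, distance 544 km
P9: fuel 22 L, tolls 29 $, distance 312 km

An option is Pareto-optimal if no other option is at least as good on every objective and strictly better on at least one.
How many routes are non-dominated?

P1: dominated by P4 (fuel 21≤103, tolls 65≤73, distance 381≤477).
P2: dominated by P4 (fuel 21≤23, tolls 65≤68, distance 381≤591).
P3: dominated by P7 (fuel 89≤106, tolls 28≤51, distance 383≤484).
P4: not dominated (best fuel).
P5: not dominated (best distance).
P6: dominated by P9 (fuel 22≤59, tolls 29≤66, distance 312≤380).
P7: not dominated (best tolls).
P8: dominated by P7 (fuel 89≤109, tolls 28≤48, distance 383≤544).
P9: not dominated.
Pareto-optimal: P4, P5, P7, P9 → 4.

4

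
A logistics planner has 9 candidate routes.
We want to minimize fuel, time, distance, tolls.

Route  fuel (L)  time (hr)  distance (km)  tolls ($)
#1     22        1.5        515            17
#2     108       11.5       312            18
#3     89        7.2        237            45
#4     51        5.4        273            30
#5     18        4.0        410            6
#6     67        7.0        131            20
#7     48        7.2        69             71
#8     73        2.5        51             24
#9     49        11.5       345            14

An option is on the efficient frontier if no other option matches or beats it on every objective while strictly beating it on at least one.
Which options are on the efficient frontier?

#1: not dominated (best time).
#2: not dominated.
#3: dominated by #6 (fuel 67≤89, time 7.0≤7.2, distance 131≤237, tolls 20≤45).
#4: not dominated.
#5: not dominated (best fuel).
#6: not dominated.
#7: not dominated.
#8: not dominated (best distance).
#9: not dominated.

#1, #2, #4, #5, #6, #7, #8, #9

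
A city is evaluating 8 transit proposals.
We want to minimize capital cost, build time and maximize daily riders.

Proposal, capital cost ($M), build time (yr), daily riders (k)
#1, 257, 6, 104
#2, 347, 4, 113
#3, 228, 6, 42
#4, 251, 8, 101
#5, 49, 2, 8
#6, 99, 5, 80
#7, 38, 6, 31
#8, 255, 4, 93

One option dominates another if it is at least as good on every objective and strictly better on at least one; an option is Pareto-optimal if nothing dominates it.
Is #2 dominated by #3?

No

#3 vs #2: #3 is worse on build time (6 vs 4), so it does not dominate #2.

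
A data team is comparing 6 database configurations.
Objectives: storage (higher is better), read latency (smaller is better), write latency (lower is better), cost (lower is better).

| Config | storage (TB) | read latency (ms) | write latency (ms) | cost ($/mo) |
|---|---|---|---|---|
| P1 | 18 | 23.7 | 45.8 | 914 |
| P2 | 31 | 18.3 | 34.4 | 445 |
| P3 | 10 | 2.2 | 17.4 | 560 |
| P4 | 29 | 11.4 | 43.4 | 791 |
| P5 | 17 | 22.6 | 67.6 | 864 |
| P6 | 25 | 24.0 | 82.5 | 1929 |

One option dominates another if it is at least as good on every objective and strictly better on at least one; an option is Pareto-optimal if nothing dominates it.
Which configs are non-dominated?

P1: dominated by P2 (storage 31≥18, read latency 18.3≤23.7, write latency 34.4≤45.8, cost 445≤914).
P2: not dominated (best storage).
P3: not dominated (best read latency).
P4: not dominated.
P5: dominated by P2 (storage 31≥17, read latency 18.3≤22.6, write latency 34.4≤67.6, cost 445≤864).
P6: dominated by P2 (storage 31≥25, read latency 18.3≤24.0, write latency 34.4≤82.5, cost 445≤1929).

P2, P3, P4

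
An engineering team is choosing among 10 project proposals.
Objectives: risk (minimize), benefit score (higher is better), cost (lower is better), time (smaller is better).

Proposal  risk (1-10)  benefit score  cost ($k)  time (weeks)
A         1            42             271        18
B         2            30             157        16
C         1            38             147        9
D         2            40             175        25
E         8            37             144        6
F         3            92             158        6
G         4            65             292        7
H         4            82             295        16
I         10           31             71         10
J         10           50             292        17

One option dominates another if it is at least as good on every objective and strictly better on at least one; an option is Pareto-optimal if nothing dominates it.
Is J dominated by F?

F vs J: risk 3≤10, benefit score 92≥50, cost 158≤292, time 6≤17 — F is at least as good on every objective with at least one strict improvement.

Yes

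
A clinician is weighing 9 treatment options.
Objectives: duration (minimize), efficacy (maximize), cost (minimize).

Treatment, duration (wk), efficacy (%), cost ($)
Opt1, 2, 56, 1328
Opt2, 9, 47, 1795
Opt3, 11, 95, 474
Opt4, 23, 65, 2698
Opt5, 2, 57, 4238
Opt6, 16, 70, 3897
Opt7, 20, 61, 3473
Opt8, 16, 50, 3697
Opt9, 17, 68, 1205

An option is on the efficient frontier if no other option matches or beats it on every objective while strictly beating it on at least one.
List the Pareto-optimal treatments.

Opt1: not dominated.
Opt2: dominated by Opt1 (duration 2≤9, efficacy 56≥47, cost 1328≤1795).
Opt3: not dominated (best efficacy).
Opt4: dominated by Opt3 (duration 11≤23, efficacy 95≥65, cost 474≤2698).
Opt5: not dominated.
Opt6: dominated by Opt3 (duration 11≤16, efficacy 95≥70, cost 474≤3897).
Opt7: dominated by Opt3 (duration 11≤20, efficacy 95≥61, cost 474≤3473).
Opt8: dominated by Opt1 (duration 2≤16, efficacy 56≥50, cost 1328≤3697).
Opt9: dominated by Opt3 (duration 11≤17, efficacy 95≥68, cost 474≤1205).

Opt1, Opt3, Opt5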